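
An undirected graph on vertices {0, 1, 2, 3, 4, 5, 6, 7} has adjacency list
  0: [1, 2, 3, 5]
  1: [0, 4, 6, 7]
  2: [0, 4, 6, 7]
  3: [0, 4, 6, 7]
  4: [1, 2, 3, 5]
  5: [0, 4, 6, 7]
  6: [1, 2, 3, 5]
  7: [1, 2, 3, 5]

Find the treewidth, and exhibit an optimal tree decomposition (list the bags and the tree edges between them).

Every bag has size at most 5, so the width is 5 − 1 = 4 and tw(G) ≤ 4. For the lower bound: the 5 vertex sets {0,5}, {2,4}, {3,7}, {1}, {6} are disjoint, each induces a connected subgraph, and every pair is joined by at least one edge of G. Contracting each set to a single vertex therefore yields K_{5} as a minor, and since treewidth is minor-monotone, tw(G) ≥ tw(K_{5}) = 4. The upper and lower bounds meet at 4, so that is the treewidth.

Treewidth 4.
One optimal decomposition is:
Bags: B1 = {0, 1, 2, 3, 5}  B2 = {1, 2, 3, 4, 5}  B3 = {1, 2, 3, 5, 7}  B4 = {1, 2, 3, 5, 6}
Tree: B1–B2, B2–B3, B3–B4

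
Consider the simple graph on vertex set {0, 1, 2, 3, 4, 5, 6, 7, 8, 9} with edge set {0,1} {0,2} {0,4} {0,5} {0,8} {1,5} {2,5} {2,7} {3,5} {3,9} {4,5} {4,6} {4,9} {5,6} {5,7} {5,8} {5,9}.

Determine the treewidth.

2

A width-2 tree decomposition is:
Bags: B1 = {0, 4, 5}  B2 = {0, 2, 5}  B3 = {0, 5, 8}  B4 = {2, 5, 7}  B5 = {0, 1, 5}  B6 = {4, 5, 6}  B7 = {4, 5, 9}  B8 = {3, 5, 9}
Tree: B1–B2, B2–B3, B2–B4, B1–B5, B1–B6, B1–B7, B7–B8
The largest bag has 3 vertices, giving width 2; this decomposition certifies tw(G) ≤ 2. Conversely, {0, 5, 8} is a clique of size 3, and the vertices of any clique must share a bag in every tree decomposition; so some bag has ≥ 3 vertices and tw(G) ≥ 2. Combining the bounds, tw(G) = 2.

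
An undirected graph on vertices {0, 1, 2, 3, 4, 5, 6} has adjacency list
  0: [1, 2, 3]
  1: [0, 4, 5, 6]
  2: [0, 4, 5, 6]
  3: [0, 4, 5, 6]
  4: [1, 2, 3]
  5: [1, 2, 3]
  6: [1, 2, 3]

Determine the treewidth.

A width-3 tree decomposition is:
Bags: B1 = {1, 2, 3, 4}  B2 = {1, 2, 3, 5}  B3 = {0, 1, 2, 3}  B4 = {1, 2, 3, 6}
Tree: B1–B2, B2–B3, B3–B4
The largest bag has 4 vertices, giving width 3; this decomposition certifies tw(G) ≤ 3. For the lower bound: the 4 vertex sets {1,4}, {2,5}, {3}, {0} are disjoint, each induces a connected subgraph, and every pair is joined by at least one edge of G. Contracting each set to a single vertex therefore yields K_{4} as a minor, and since treewidth is minor-monotone, tw(G) ≥ tw(K_{4}) = 3. The upper and lower bounds meet at 3, so that is the treewidth.

3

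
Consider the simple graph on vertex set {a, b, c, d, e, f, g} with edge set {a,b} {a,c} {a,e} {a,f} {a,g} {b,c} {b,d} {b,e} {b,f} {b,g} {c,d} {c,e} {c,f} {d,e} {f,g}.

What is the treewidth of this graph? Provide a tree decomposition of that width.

Treewidth 3.
Bags: B1 = {a, b, c, e}  B2 = {b, c, d, e}  B3 = {a, b, c, f}  B4 = {a, b, f, g}
Tree: B1–B2, B1–B3, B3–B4

Every bag has size at most 4, so the width is 4 − 1 = 3 and tw(G) ≤ 3. Conversely, {a, b, f, g} is a clique of size 4, and the vertices of any clique must share a bag in every tree decomposition; so some bag has ≥ 4 vertices and tw(G) ≥ 3. Hence tw(G) = 3 exactly.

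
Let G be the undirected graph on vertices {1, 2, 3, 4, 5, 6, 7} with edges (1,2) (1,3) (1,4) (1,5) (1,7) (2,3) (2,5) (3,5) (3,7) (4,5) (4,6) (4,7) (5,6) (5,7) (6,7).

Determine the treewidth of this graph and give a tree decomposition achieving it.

Each bag holds 4 vertices, so the decomposition has width 3, which upper-bounds the treewidth. Conversely, {1, 2, 3, 5} is a clique of size 4, and the vertices of any clique must share a bag in every tree decomposition; so some bag has ≥ 4 vertices and tw(G) ≥ 3. Combining the bounds, tw(G) = 3.

Treewidth 3.
One such decomposition:
Bags: B1 = {1, 4, 5, 7}  B2 = {4, 5, 6, 7}  B3 = {1, 3, 5, 7}  B4 = {1, 2, 3, 5}
Tree: B1–B2, B1–B3, B3–B4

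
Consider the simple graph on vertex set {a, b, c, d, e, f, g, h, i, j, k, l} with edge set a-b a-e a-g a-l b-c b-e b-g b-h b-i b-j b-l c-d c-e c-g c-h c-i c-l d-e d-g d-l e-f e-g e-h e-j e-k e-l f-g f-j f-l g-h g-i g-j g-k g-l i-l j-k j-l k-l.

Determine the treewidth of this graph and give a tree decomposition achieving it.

Each bag holds 5 vertices, so the decomposition has width 4, which upper-bounds the treewidth. Conversely, {b, c, e, g, h} is a clique of size 5, and the vertices of any clique must share a bag in every tree decomposition; so some bag has ≥ 5 vertices and tw(G) ≥ 4. Combining the bounds, tw(G) = 4.

Treewidth 4.
One such decomposition:
Bags: B1 = {b, c, e, g, l}  B2 = {b, c, e, g, h}  B3 = {b, e, g, j, l}  B4 = {a, b, e, g, l}  B5 = {e, g, j, k, l}  B6 = {e, f, g, j, l}  B7 = {b, c, g, i, l}  B8 = {c, d, e, g, l}
Tree: B1–B2, B1–B3, B1–B4, B3–B5, B3–B6, B1–B7, B1–B8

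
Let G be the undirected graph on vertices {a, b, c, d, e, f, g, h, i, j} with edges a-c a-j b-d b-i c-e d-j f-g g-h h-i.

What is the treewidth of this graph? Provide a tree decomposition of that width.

Every bag has size at most 2, so the width is 2 − 1 = 1 and tw(G) ≤ 1. G has an edge, so its treewidth is at least 1. Hence tw(G) = 1 exactly.

Treewidth 1.
Bags: B1 = {c, e}  B2 = {a, c}  B3 = {a, j}  B4 = {d, j}  B5 = {b, d}  B6 = {b, i}  B7 = {h, i}  B8 = {g, h}  B9 = {f, g}
Tree: B1–B2, B2–B3, B3–B4, B4–B5, B5–B6, B6–B7, B7–B8, B8–B9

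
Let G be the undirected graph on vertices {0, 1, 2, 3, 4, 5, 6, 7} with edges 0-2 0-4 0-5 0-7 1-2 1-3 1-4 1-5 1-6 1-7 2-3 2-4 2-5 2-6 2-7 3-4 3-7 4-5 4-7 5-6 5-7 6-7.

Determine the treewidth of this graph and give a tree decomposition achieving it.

Treewidth 4.
One such decomposition:
Bags: B1 = {1, 2, 5, 6, 7}  B2 = {1, 2, 4, 5, 7}  B3 = {1, 2, 3, 4, 7}  B4 = {0, 2, 4, 5, 7}
Tree: B1–B2, B2–B3, B2–B4

The largest bag has 5 vertices, giving width 4; this decomposition certifies tw(G) ≤ 4. On the other hand G contains the 5-clique {0, 2, 4, 5, 7}. A clique must lie in a single bag of any decomposition, so no decomposition can have width below 4. Therefore the treewidth is 4.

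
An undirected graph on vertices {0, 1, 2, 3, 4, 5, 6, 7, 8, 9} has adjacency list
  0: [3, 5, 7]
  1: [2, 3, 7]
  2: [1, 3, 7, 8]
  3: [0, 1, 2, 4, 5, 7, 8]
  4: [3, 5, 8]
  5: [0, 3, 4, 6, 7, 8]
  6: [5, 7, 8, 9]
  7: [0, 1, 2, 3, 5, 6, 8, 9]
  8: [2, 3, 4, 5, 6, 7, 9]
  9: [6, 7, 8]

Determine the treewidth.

3

A width-3 tree decomposition is:
Bags: B1 = {3, 5, 7, 8}  B2 = {2, 3, 7, 8}  B3 = {1, 2, 3, 7}  B4 = {3, 4, 5, 8}  B5 = {5, 6, 7, 8}  B6 = {0, 3, 5, 7}  B7 = {6, 7, 8, 9}
Tree: B1–B2, B2–B3, B1–B4, B1–B5, B1–B6, B5–B7
Every bag has size at most 4, so the width is 4 − 1 = 3 and tw(G) ≤ 3. Conversely, {3, 4, 5, 8} is a clique of size 4, and the vertices of any clique must share a bag in every tree decomposition; so some bag has ≥ 4 vertices and tw(G) ≥ 3. Therefore the treewidth is 3.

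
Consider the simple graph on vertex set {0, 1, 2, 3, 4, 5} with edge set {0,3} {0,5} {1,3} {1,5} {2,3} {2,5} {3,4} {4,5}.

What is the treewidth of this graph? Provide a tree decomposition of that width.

Each bag holds 3 vertices, so the decomposition has width 2, which upper-bounds the treewidth. For the lower bound, G contains the cycle 5–0–3–4–5, so G is not a forest; only forests have treewidth ≤ 1, hence tw(G) ≥ 2. The upper and lower bounds meet at 2, so that is the treewidth.

Treewidth 2.
Bags: B1 = {0, 3, 5}  B2 = {3, 4, 5}  B3 = {1, 3, 5}  B4 = {2, 3, 5}
Tree: B1–B2, B2–B3, B3–B4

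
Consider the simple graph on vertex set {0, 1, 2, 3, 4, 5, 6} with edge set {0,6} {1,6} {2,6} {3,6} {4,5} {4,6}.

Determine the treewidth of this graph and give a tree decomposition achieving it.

Treewidth 1.
One optimal decomposition is:
Bags: B1 = {1, 6}  B2 = {4, 6}  B3 = {4, 5}  B4 = {0, 6}  B5 = {3, 6}  B6 = {2, 6}
Tree: B1–B2, B2–B3, B1–B4, B1–B5, B5–B6

The largest bag has 2 vertices, giving width 1; this decomposition certifies tw(G) ≤ 1. Since G has at least one edge (e.g. 1–6), it is not an edgeless graph, so tw(G) ≥ 1. Hence tw(G) = 1 exactly.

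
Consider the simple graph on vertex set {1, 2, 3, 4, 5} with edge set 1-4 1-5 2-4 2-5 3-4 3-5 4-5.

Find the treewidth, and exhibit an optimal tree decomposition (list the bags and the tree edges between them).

Treewidth 2.
One optimal decomposition is:
Bags: B1 = {2, 4, 5}  B2 = {3, 4, 5}  B3 = {1, 4, 5}
Tree: B1–B2, B1–B3

Each bag holds 3 vertices, so the decomposition has width 2, which upper-bounds the treewidth. On the other hand G contains the 3-clique {1, 4, 5}. A clique must lie in a single bag of any decomposition, so no decomposition can have width below 2. Therefore the treewidth is 2.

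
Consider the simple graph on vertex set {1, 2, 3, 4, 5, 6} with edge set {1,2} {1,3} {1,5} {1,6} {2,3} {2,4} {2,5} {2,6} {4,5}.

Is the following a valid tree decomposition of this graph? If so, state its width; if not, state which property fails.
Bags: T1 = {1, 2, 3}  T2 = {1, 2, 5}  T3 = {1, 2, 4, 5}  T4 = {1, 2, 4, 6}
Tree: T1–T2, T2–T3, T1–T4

A tree decomposition must satisfy three properties: every vertex lies in some bag; for every edge, both endpoints lie together in some bag; and for every vertex, the bags containing it form a connected subtree. Here bags containing vertex 4 are not connected in the tree, so the decomposition is invalid.

No — bags containing vertex 4 are not connected in the tree.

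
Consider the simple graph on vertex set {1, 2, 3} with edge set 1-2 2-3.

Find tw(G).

A width-1 tree decomposition is:
Bags: B1 = {2, 3}  B2 = {1, 2}
Tree: B1–B2
Every bag has size at most 2, so the width is 2 − 1 = 1 and tw(G) ≤ 1. Since G has at least one edge (e.g. 2–3), it is not an edgeless graph, so tw(G) ≥ 1. The upper and lower bounds meet at 1, so that is the treewidth.

1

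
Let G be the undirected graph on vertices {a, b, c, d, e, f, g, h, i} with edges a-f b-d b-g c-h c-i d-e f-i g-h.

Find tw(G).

A width-1 tree decomposition is:
Bags: B1 = {a, f}  B2 = {f, i}  B3 = {c, i}  B4 = {c, h}  B5 = {g, h}  B6 = {b, g}  B7 = {b, d}  B8 = {d, e}
Tree: B1–B2, B2–B3, B3–B4, B4–B5, B5–B6, B6–B7, B7–B8
The largest bag has 2 vertices, giving width 1; this decomposition certifies tw(G) ≤ 1. Any graph with an edge has treewidth ≥ 1, and G has the edge a–f. The upper and lower bounds meet at 1, so that is the treewidth.

1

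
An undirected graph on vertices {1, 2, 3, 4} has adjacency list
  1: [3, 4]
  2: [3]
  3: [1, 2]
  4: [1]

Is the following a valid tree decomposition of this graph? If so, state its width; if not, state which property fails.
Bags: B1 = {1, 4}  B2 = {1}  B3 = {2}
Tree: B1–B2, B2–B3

A tree decomposition must satisfy three properties: every vertex lies in some bag; for every edge, both endpoints lie together in some bag; and for every vertex, the bags containing it form a connected subtree. Here vertex 3 appears in no bag, so the decomposition is invalid.

No — vertex 3 appears in no bag.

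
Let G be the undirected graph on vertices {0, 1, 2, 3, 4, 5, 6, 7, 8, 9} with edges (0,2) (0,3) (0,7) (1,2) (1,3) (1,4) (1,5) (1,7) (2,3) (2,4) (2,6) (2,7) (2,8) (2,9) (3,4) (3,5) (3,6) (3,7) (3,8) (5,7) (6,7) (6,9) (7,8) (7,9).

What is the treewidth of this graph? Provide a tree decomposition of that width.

Every bag has size at most 4, so the width is 4 − 1 = 3 and tw(G) ≤ 3. Conversely, {2, 6, 7, 9} is a clique of size 4, and the vertices of any clique must share a bag in every tree decomposition; so some bag has ≥ 4 vertices and tw(G) ≥ 3. The upper and lower bounds meet at 3, so that is the treewidth.

Treewidth 3.
One such decomposition:
Bags: B1 = {2, 3, 6, 7}  B2 = {2, 3, 7, 8}  B3 = {1, 2, 3, 7}  B4 = {1, 2, 3, 4}  B5 = {2, 6, 7, 9}  B6 = {0, 2, 3, 7}  B7 = {1, 3, 5, 7}
Tree: B1–B2, B1–B3, B3–B4, B1–B5, B2–B6, B3–B7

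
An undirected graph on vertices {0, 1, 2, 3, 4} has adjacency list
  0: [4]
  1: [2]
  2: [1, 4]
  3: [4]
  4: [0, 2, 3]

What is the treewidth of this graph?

1

A width-1 tree decomposition is:
Bags: B1 = {3, 4}  B2 = {0, 4}  B3 = {2, 4}  B4 = {1, 2}
Tree: B1–B2, B1–B3, B3–B4
Every bag has size at most 2, so the width is 2 − 1 = 1 and tw(G) ≤ 1. G has an edge, so its treewidth is at least 1. Hence tw(G) = 1 exactly.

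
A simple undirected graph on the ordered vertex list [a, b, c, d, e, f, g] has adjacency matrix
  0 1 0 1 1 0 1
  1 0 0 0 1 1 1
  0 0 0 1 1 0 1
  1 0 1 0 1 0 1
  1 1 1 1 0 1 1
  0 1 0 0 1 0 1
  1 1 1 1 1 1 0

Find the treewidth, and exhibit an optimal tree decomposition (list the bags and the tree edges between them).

Treewidth 3.
Bags: B1 = {a, b, e, g}  B2 = {a, d, e, g}  B3 = {b, e, f, g}  B4 = {c, d, e, g}
Tree: B1–B2, B1–B3, B2–B4

Every bag has size at most 4, so the width is 4 − 1 = 3 and tw(G) ≤ 3. On the other hand G contains the 4-clique {c, d, e, g}. A clique must lie in a single bag of any decomposition, so no decomposition can have width below 3. Hence tw(G) = 3 exactly.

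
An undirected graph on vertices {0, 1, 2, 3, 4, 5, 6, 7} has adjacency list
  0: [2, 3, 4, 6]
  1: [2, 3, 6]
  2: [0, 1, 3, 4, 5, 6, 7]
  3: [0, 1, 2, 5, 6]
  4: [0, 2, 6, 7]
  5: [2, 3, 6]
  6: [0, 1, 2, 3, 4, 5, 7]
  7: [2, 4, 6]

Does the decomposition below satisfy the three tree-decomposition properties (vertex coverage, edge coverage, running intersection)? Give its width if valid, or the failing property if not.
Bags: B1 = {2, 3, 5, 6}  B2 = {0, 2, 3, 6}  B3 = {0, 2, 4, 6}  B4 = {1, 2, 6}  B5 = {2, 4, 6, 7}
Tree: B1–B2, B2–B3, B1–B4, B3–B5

A tree decomposition must satisfy three properties: every vertex lies in some bag; for every edge, both endpoints lie together in some bag; and for every vertex, the bags containing it form a connected subtree. Here edge (3,1) lies in no bag, so the decomposition is invalid.

No — edge (3,1) lies in no bag.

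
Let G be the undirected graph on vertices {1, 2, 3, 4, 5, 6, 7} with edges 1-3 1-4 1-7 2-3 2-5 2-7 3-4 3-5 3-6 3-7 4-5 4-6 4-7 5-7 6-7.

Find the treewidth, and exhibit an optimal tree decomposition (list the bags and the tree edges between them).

Treewidth 3.
Bags: B1 = {3, 4, 6, 7}  B2 = {3, 4, 5, 7}  B3 = {2, 3, 5, 7}  B4 = {1, 3, 4, 7}
Tree: B1–B2, B2–B3, B2–B4

Each bag holds 4 vertices, so the decomposition has width 3, which upper-bounds the treewidth. Conversely, {2, 3, 5, 7} is a clique of size 4, and the vertices of any clique must share a bag in every tree decomposition; so some bag has ≥ 4 vertices and tw(G) ≥ 3. Combining the bounds, tw(G) = 3.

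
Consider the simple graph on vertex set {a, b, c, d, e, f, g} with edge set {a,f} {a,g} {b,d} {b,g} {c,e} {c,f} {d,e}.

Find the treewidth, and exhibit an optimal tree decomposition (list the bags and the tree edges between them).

Treewidth 2.
One such decomposition:
Bags: B1 = {c, e, f}  B2 = {a, e, f}  B3 = {a, e, g}  B4 = {b, e, g}  B5 = {b, d, e}
Tree: B1–B2, B2–B3, B3–B4, B4–B5

Every bag has size at most 3, so the width is 3 − 1 = 2 and tw(G) ≤ 2. Since e–c–f–a–g–b–d–e is a cycle in G, G is not acyclic. Forests are exactly the graphs of treewidth ≤ 1, so tw(G) ≥ 2. The upper and lower bounds meet at 2, so that is the treewidth.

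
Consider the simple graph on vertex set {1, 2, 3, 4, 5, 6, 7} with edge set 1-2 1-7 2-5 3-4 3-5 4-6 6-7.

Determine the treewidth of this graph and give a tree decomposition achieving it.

Treewidth 2.
Bags: B1 = {4, 6, 7}  B2 = {3, 4, 7}  B3 = {3, 5, 7}  B4 = {2, 5, 7}  B5 = {1, 2, 7}
Tree: B1–B2, B2–B3, B3–B4, B4–B5

Each bag holds 3 vertices, so the decomposition has width 2, which upper-bounds the treewidth. Since 7–6–4–3–5–2–1–7 is a cycle in G, G is not acyclic. Forests are exactly the graphs of treewidth ≤ 1, so tw(G) ≥ 2. Hence tw(G) = 2 exactly.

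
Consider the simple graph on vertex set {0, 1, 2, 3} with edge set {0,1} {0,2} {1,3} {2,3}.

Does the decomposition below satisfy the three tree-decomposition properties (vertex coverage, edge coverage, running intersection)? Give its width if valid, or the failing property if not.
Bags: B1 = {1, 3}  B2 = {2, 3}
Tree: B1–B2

A tree decomposition must satisfy three properties: every vertex lies in some bag; for every edge, both endpoints lie together in some bag; and for every vertex, the bags containing it form a connected subtree. Here vertex 0 appears in no bag, so the decomposition is invalid.

No — vertex 0 appears in no bag.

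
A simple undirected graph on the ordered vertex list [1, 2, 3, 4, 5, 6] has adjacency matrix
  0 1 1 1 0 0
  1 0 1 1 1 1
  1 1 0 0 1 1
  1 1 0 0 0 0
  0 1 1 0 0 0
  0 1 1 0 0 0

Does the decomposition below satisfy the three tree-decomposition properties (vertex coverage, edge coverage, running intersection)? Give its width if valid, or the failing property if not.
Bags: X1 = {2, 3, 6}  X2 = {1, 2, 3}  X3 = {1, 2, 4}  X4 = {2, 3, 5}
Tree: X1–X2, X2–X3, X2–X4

Vertex coverage: the bags together contain {1, 2, 3, 4, 5, 6}, the full vertex set. Edge coverage: each edge of G has both endpoints in at least one bag. Running intersection: for every vertex, the bags containing it form a connected subtree. All three properties hold, so this is a valid tree decomposition of width max|bag| − 1 = 2, and hence tw(G) ≤ 2.

Yes; width 2.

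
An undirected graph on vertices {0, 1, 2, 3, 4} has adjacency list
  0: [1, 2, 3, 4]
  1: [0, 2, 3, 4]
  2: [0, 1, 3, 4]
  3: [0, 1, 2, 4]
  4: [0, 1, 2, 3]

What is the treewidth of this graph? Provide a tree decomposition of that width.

Treewidth 4.
One optimal decomposition is:
Bags: B1 = {0, 1, 2, 3, 4}
Tree: (single bag)

A single bag containing all 5 vertices is trivially a valid decomposition of width 4. On the other hand G contains the 5-clique {0, 1, 2, 3, 4}. A clique must lie in a single bag of any decomposition, so no decomposition can have width below 4. Therefore the treewidth is 4.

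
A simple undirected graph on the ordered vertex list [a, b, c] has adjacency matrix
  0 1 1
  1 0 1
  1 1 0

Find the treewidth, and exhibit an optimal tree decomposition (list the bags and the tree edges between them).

A single bag containing all 3 vertices is trivially a valid decomposition of width 2. Conversely, {a, b, c} is a clique of size 3, and the vertices of any clique must share a bag in every tree decomposition; so some bag has ≥ 3 vertices and tw(G) ≥ 2. Combining the bounds, tw(G) = 2.

Treewidth 2.
One such decomposition:
Bags: B1 = {a, b, c}
Tree: (single bag)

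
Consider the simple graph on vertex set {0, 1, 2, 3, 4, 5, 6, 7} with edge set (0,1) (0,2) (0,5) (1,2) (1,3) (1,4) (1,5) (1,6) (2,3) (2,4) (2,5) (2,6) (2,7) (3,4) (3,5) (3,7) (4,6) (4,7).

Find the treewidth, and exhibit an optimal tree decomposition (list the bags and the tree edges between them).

The largest bag has 4 vertices, giving width 3; this decomposition certifies tw(G) ≤ 3. For the lower bound, the 4 vertices {0, 1, 2, 5} are pairwise adjacent, and any tree decomposition puts a clique entirely inside one bag — forcing width ≥ 3. Hence tw(G) = 3 exactly.

Treewidth 3.
One optimal decomposition is:
Bags: B1 = {1, 2, 3, 4}  B2 = {1, 2, 3, 5}  B3 = {2, 3, 4, 7}  B4 = {1, 2, 4, 6}  B5 = {0, 1, 2, 5}
Tree: B1–B2, B1–B3, B1–B4, B2–B5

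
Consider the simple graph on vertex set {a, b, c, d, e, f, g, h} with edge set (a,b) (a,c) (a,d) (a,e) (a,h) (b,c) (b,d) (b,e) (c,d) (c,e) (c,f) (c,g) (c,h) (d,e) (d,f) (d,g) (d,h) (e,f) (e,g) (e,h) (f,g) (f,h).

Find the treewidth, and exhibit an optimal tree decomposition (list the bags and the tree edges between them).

The largest bag has 5 vertices, giving width 4; this decomposition certifies tw(G) ≤ 4. For the lower bound, the 5 vertices {a, c, d, e, h} are pairwise adjacent, and any tree decomposition puts a clique entirely inside one bag — forcing width ≥ 4. Combining the bounds, tw(G) = 4.

Treewidth 4.
One optimal decomposition is:
Bags: B1 = {a, c, d, e, h}  B2 = {c, d, e, f, h}  B3 = {a, b, c, d, e}  B4 = {c, d, e, f, g}
Tree: B1–B2, B1–B3, B2–B4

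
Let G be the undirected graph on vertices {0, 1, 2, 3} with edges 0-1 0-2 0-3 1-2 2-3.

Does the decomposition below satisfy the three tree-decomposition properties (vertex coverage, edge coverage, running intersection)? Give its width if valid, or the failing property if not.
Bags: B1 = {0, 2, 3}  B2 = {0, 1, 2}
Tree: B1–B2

Vertex coverage: the bags together contain {0, 1, 2, 3}, the full vertex set. Edge coverage: each edge of G has both endpoints in at least one bag. Running intersection: for every vertex, the bags containing it form a connected subtree. All three properties hold, so this is a valid tree decomposition of width max|bag| − 1 = 2, and hence tw(G) ≤ 2.

Yes; width 2.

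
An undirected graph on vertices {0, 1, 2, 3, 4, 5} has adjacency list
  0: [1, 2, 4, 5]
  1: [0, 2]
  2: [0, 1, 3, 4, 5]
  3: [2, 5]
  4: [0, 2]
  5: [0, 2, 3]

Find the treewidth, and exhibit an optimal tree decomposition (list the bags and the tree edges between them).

The largest bag has 3 vertices, giving width 2; this decomposition certifies tw(G) ≤ 2. On the other hand G contains the 3-clique {0, 1, 2}. A clique must lie in a single bag of any decomposition, so no decomposition can have width below 2. Hence tw(G) = 2 exactly.

Treewidth 2.
One such decomposition:
Bags: B1 = {0, 2, 5}  B2 = {0, 1, 2}  B3 = {2, 3, 5}  B4 = {0, 2, 4}
Tree: B1–B2, B1–B3, B2–B4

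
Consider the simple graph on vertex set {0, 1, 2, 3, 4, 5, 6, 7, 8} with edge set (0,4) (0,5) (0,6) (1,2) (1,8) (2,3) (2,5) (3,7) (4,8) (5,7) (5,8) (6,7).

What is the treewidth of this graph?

3

A width-3 tree decomposition is:
Bags: B1 = {0, 4, 6, 8}  B2 = {0, 5, 6, 8}  B3 = {5, 6, 7, 8}  B4 = {1, 5, 7, 8}  B5 = {1, 2, 5, 7}  B6 = {1, 2, 3, 7}
Tree: B1–B2, B2–B3, B3–B4, B4–B5, B5–B6
The largest bag has 4 vertices, giving width 3; this decomposition certifies tw(G) ≤ 3. For the lower bound: the 4 vertex sets {0,4,6}, {8}, {5}, {1,2,3,7} are disjoint, each induces a connected subgraph, and every pair is joined by at least one edge of G. Contracting each set to a single vertex therefore yields K_{4} as a minor, and since treewidth is minor-monotone, tw(G) ≥ tw(K_{4}) = 3. The upper and lower bounds meet at 3, so that is the treewidth.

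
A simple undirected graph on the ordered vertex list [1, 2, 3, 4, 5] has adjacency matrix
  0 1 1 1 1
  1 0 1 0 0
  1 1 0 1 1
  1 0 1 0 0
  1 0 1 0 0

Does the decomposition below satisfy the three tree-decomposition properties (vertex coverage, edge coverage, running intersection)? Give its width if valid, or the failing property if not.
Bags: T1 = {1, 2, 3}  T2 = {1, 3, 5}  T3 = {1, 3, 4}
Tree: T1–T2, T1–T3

Every vertex of G appears in some bag (union = {1, 2, 3, 4, 5}); every edge is covered by a bag; and for each vertex v the set of bags containing v is connected in the bag tree. The decomposition is therefore valid. The largest bag has 3 vertices, so the width is 2.

Yes; width 2.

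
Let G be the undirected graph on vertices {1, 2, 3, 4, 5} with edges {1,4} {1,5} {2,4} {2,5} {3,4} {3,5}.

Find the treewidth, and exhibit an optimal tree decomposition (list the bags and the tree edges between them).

Every bag has size at most 3, so the width is 3 − 1 = 2 and tw(G) ≤ 2. The edges 4–3–5–1–4 form a cycle, so G is not a tree and its treewidth is at least 2. Therefore the treewidth is 2.

Treewidth 2.
Bags: B1 = {3, 4, 5}  B2 = {1, 4, 5}  B3 = {2, 4, 5}
Tree: B1–B2, B2–B3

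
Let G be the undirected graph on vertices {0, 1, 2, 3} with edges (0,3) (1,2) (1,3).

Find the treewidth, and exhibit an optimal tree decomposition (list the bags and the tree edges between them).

Treewidth 1.
One such decomposition:
Bags: B1 = {1, 3}  B2 = {0, 3}  B3 = {1, 2}
Tree: B1–B2, B1–B3

Each bag holds 2 vertices, so the decomposition has width 1, which upper-bounds the treewidth. Any graph with an edge has treewidth ≥ 1, and G has the edge 1–3. Hence tw(G) = 1 exactly.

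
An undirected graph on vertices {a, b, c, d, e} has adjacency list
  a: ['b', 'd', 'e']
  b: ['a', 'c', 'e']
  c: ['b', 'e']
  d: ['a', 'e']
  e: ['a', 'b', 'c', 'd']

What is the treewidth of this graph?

2

A width-2 tree decomposition is:
Bags: B1 = {a, b, e}  B2 = {a, d, e}  B3 = {b, c, e}
Tree: B1–B2, B1–B3
The largest bag has 3 vertices, giving width 2; this decomposition certifies tw(G) ≤ 2. On the other hand G contains the 3-clique {b, c, e}. A clique must lie in a single bag of any decomposition, so no decomposition can have width below 2. Combining the bounds, tw(G) = 2.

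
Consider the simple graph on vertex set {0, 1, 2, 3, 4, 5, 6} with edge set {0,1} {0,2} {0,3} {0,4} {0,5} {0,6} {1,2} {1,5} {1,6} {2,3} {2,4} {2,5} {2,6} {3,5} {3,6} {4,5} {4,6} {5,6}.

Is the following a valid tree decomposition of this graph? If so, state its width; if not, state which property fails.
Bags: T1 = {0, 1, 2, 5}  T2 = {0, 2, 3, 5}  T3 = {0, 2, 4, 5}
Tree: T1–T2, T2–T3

A tree decomposition must satisfy three properties: every vertex lies in some bag; for every edge, both endpoints lie together in some bag; and for every vertex, the bags containing it form a connected subtree. Here vertex 6 appears in no bag, so the decomposition is invalid.

No — vertex 6 appears in no bag.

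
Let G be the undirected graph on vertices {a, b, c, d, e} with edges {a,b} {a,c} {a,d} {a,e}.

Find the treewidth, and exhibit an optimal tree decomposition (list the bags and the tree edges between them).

Each bag holds 2 vertices, so the decomposition has width 1, which upper-bounds the treewidth. Since G has at least one edge (e.g. e–a), it is not an edgeless graph, so tw(G) ≥ 1. The upper and lower bounds meet at 1, so that is the treewidth.

Treewidth 1.
Bags: B1 = {a, e}  B2 = {a, b}  B3 = {a, c}  B4 = {a, d}
Tree: B1–B2, B2–B3, B2–B4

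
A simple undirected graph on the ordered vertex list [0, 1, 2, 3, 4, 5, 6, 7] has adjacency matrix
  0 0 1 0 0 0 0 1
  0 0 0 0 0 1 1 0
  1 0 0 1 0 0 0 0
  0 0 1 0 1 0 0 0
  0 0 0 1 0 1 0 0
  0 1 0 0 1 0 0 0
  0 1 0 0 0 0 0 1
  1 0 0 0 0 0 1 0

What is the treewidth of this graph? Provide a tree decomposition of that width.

The largest bag has 3 vertices, giving width 2; this decomposition certifies tw(G) ≤ 2. For the lower bound, G contains the cycle 6–7–0–2–3–4–5–1–6, so G is not a forest; only forests have treewidth ≤ 1, hence tw(G) ≥ 2. The upper and lower bounds meet at 2, so that is the treewidth.

Treewidth 2.
One such decomposition:
Bags: B1 = {0, 6, 7}  B2 = {0, 2, 6}  B3 = {2, 3, 6}  B4 = {3, 4, 6}  B5 = {4, 5, 6}  B6 = {1, 5, 6}
Tree: B1–B2, B2–B3, B3–B4, B4–B5, B5–B6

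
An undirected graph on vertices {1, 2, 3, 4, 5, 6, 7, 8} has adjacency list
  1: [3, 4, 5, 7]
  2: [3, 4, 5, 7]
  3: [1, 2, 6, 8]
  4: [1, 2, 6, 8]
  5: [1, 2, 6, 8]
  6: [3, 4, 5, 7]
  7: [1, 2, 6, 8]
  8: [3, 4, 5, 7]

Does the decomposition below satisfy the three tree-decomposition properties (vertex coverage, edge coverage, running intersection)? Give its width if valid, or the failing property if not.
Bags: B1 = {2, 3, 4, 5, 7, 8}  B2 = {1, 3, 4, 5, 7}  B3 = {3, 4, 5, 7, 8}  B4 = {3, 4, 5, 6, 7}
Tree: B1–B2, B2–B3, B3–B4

A tree decomposition must satisfy three properties: every vertex lies in some bag; for every edge, both endpoints lie together in some bag; and for every vertex, the bags containing it form a connected subtree. Here bags containing vertex 8 are not connected in the tree, so the decomposition is invalid.

No — bags containing vertex 8 are not connected in the tree.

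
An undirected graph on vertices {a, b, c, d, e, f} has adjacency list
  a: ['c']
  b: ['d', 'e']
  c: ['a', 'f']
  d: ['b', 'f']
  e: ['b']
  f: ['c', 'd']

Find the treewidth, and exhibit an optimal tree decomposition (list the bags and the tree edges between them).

Treewidth 1.
One optimal decomposition is:
Bags: B1 = {d, f}  B2 = {b, d}  B3 = {c, f}  B4 = {b, e}  B5 = {a, c}
Tree: B1–B2, B1–B3, B2–B4, B3–B5

The largest bag has 2 vertices, giving width 1; this decomposition certifies tw(G) ≤ 1. G has an edge, so its treewidth is at least 1. Hence tw(G) = 1 exactly.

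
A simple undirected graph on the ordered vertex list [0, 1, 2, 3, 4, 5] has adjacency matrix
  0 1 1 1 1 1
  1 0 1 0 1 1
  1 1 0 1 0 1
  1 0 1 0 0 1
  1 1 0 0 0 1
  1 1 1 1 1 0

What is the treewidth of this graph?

A width-3 tree decomposition is:
Bags: B1 = {0, 1, 2, 5}  B2 = {0, 1, 4, 5}  B3 = {0, 2, 3, 5}
Tree: B1–B2, B1–B3
The largest bag has 4 vertices, giving width 3; this decomposition certifies tw(G) ≤ 3. For the lower bound, the 4 vertices {0, 1, 2, 5} are pairwise adjacent, and any tree decomposition puts a clique entirely inside one bag — forcing width ≥ 3. Hence tw(G) = 3 exactly.

3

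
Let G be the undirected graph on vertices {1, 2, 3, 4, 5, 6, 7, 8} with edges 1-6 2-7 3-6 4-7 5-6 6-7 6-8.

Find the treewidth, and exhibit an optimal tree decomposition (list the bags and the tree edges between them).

Each bag holds 2 vertices, so the decomposition has width 1, which upper-bounds the treewidth. G has an edge, so its treewidth is at least 1. The upper and lower bounds meet at 1, so that is the treewidth.

Treewidth 1.
One such decomposition:
Bags: B1 = {6, 7}  B2 = {3, 6}  B3 = {1, 6}  B4 = {6, 8}  B5 = {4, 7}  B6 = {2, 7}  B7 = {5, 6}
Tree: B1–B2, B2–B3, B1–B4, B1–B5, B5–B6, B2–B7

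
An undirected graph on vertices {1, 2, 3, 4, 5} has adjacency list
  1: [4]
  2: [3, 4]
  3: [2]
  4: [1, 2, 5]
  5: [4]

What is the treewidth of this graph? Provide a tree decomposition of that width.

Each bag holds 2 vertices, so the decomposition has width 1, which upper-bounds the treewidth. Since G has at least one edge (e.g. 4–2), it is not an edgeless graph, so tw(G) ≥ 1. The upper and lower bounds meet at 1, so that is the treewidth.

Treewidth 1.
One optimal decomposition is:
Bags: B1 = {2, 4}  B2 = {1, 4}  B3 = {4, 5}  B4 = {2, 3}
Tree: B1–B2, B2–B3, B1–B4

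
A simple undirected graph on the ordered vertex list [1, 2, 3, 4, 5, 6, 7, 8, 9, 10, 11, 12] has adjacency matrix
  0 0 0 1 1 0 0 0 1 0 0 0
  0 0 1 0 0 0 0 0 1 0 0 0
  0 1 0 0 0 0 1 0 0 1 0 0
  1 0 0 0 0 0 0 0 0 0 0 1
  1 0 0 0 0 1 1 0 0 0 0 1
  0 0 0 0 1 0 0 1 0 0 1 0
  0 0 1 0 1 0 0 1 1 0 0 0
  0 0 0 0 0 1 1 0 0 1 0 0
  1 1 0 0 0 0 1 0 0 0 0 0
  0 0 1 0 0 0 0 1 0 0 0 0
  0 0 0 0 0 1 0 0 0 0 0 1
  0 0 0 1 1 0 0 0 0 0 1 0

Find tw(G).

A width-3 tree decomposition is:
Bags: B1 = {2, 3, 9, 10}  B2 = {3, 7, 9, 10}  B3 = {7, 8, 9, 10}  B4 = {1, 7, 8, 9}  B5 = {1, 5, 7, 8}  B6 = {1, 5, 6, 8}  B7 = {1, 4, 5, 6}  B8 = {4, 5, 6, 12}  B9 = {4, 6, 11, 12}
Tree: B1–B2, B2–B3, B3–B4, B4–B5, B5–B6, B6–B7, B7–B8, B8–B9
Every bag has size at most 4, so the width is 4 − 1 = 3 and tw(G) ≤ 3. For the lower bound: the 4 vertex sets {2,3,10}, {9}, {7}, {1,5,6,8} are disjoint, each induces a connected subgraph, and every pair is joined by at least one edge of G. Contracting each set to a single vertex therefore yields K_{4} as a minor, and since treewidth is minor-monotone, tw(G) ≥ tw(K_{4}) = 3. Combining the bounds, tw(G) = 3.

3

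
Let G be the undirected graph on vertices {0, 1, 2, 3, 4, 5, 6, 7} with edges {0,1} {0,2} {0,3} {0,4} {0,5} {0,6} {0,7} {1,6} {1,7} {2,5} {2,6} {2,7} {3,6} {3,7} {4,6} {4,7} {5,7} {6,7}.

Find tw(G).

A width-3 tree decomposition is:
Bags: B1 = {0, 2, 6, 7}  B2 = {0, 3, 6, 7}  B3 = {0, 2, 5, 7}  B4 = {0, 4, 6, 7}  B5 = {0, 1, 6, 7}
Tree: B1–B2, B1–B3, B2–B4, B4–B5
The largest bag has 4 vertices, giving width 3; this decomposition certifies tw(G) ≤ 3. For the lower bound, the 4 vertices {0, 2, 5, 7} are pairwise adjacent, and any tree decomposition puts a clique entirely inside one bag — forcing width ≥ 3. Hence tw(G) = 3 exactly.

3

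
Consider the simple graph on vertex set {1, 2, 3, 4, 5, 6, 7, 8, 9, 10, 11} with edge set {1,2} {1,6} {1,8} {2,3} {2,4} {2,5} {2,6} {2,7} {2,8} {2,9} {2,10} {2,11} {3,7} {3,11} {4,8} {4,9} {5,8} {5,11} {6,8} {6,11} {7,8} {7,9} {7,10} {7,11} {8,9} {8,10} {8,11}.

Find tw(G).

A width-3 tree decomposition is:
Bags: B1 = {2, 6, 8, 11}  B2 = {2, 7, 8, 11}  B3 = {2, 7, 8, 10}  B4 = {2, 7, 8, 9}  B5 = {1, 2, 6, 8}  B6 = {2, 5, 8, 11}  B7 = {2, 3, 7, 11}  B8 = {2, 4, 8, 9}
Tree: B1–B2, B2–B3, B2–B4, B1–B5, B1–B6, B2–B7, B4–B8
Every bag has size at most 4, so the width is 4 − 1 = 3 and tw(G) ≤ 3. Conversely, {1, 2, 6, 8} is a clique of size 4, and the vertices of any clique must share a bag in every tree decomposition; so some bag has ≥ 4 vertices and tw(G) ≥ 3. Hence tw(G) = 3 exactly.

3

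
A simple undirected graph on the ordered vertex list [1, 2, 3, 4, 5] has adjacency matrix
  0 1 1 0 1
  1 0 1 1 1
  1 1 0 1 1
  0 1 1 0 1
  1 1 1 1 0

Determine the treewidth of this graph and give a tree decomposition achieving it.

Every bag has size at most 4, so the width is 4 − 1 = 3 and tw(G) ≤ 3. For the lower bound, the 4 vertices {1, 2, 3, 5} are pairwise adjacent, and any tree decomposition puts a clique entirely inside one bag — forcing width ≥ 3. Hence tw(G) = 3 exactly.

Treewidth 3.
One such decomposition:
Bags: B1 = {2, 3, 4, 5}  B2 = {1, 2, 3, 5}
Tree: B1–B2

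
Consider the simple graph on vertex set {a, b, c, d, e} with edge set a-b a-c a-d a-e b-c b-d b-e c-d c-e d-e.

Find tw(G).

4

A width-4 tree decomposition is:
Bags: B1 = {a, b, c, d, e}
Tree: (single bag)
With just one bag of size 5, the width is 5 − 1 = 4, so tw(G) ≤ 4. For the lower bound, the 5 vertices {a, b, c, d, e} are pairwise adjacent, and any tree decomposition puts a clique entirely inside one bag — forcing width ≥ 4. Hence tw(G) = 4 exactly.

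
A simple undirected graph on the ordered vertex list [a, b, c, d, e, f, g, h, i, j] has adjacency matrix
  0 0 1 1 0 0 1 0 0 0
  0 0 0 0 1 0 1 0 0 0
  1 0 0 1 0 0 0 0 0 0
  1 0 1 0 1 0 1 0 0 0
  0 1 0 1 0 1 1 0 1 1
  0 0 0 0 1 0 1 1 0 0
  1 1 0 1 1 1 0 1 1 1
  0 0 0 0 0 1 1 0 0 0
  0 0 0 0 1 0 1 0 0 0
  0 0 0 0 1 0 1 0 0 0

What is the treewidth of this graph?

2

A width-2 tree decomposition is:
Bags: B1 = {e, f, g}  B2 = {e, g, i}  B3 = {d, e, g}  B4 = {b, e, g}  B5 = {a, d, g}  B6 = {f, g, h}  B7 = {e, g, j}  B8 = {a, c, d}
Tree: B1–B2, B1–B3, B3–B4, B3–B5, B1–B6, B4–B7, B5–B8
The largest bag has 3 vertices, giving width 2; this decomposition certifies tw(G) ≤ 2. Conversely, {d, e, g} is a clique of size 3, and the vertices of any clique must share a bag in every tree decomposition; so some bag has ≥ 3 vertices and tw(G) ≥ 2. The upper and lower bounds meet at 2, so that is the treewidth.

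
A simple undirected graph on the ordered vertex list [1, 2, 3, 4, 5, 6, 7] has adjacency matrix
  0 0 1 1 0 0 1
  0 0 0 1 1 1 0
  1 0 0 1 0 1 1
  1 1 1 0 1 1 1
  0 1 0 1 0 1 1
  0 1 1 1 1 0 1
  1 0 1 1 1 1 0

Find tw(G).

3

A width-3 tree decomposition is:
Bags: B1 = {3, 4, 6, 7}  B2 = {4, 5, 6, 7}  B3 = {1, 3, 4, 7}  B4 = {2, 4, 5, 6}
Tree: B1–B2, B1–B3, B2–B4
The largest bag has 4 vertices, giving width 3; this decomposition certifies tw(G) ≤ 3. On the other hand G contains the 4-clique {1, 3, 4, 7}. A clique must lie in a single bag of any decomposition, so no decomposition can have width below 3. Hence tw(G) = 3 exactly.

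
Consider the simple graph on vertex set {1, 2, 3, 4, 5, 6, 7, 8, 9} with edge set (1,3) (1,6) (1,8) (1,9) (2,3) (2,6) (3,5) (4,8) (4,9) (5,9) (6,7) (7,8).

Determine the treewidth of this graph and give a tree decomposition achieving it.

Treewidth 3.
One optimal decomposition is:
Bags: B1 = {2, 6, 7, 8}  B2 = {1, 2, 6, 8}  B3 = {1, 2, 3, 8}  B4 = {1, 3, 4, 8}  B5 = {1, 3, 4, 9}  B6 = {3, 4, 5, 9}
Tree: B1–B2, B2–B3, B3–B4, B4–B5, B5–B6

The largest bag has 4 vertices, giving width 3; this decomposition certifies tw(G) ≤ 3. For the lower bound: the 4 vertex sets {2,6,7}, {8}, {1}, {3,4,5,9} are disjoint, each induces a connected subgraph, and every pair is joined by at least one edge of G. Contracting each set to a single vertex therefore yields K_{4} as a minor, and since treewidth is minor-monotone, tw(G) ≥ tw(K_{4}) = 3. Therefore the treewidth is 3.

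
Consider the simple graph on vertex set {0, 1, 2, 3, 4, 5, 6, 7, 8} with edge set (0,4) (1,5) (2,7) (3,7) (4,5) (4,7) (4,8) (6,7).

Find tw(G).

A width-1 tree decomposition is:
Bags: B1 = {4, 5}  B2 = {0, 4}  B3 = {4, 8}  B4 = {4, 7}  B5 = {6, 7}  B6 = {3, 7}  B7 = {2, 7}  B8 = {1, 5}
Tree: B1–B2, B1–B3, B3–B4, B4–B5, B4–B6, B4–B7, B1–B8
Each bag holds 2 vertices, so the decomposition has width 1, which upper-bounds the treewidth. Any graph with an edge has treewidth ≥ 1, and G has the edge 5–4. Hence tw(G) = 1 exactly.

1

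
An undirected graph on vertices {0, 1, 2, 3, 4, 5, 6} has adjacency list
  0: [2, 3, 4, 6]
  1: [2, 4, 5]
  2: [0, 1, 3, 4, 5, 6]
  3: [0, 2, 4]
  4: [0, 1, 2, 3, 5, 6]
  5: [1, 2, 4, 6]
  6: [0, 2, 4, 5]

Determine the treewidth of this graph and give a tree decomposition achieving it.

Treewidth 3.
Bags: B1 = {2, 4, 5, 6}  B2 = {1, 2, 4, 5}  B3 = {0, 2, 4, 6}  B4 = {0, 2, 3, 4}
Tree: B1–B2, B1–B3, B3–B4

Every bag has size at most 4, so the width is 4 − 1 = 3 and tw(G) ≤ 3. On the other hand G contains the 4-clique {0, 2, 3, 4}. A clique must lie in a single bag of any decomposition, so no decomposition can have width below 3. The upper and lower bounds meet at 3, so that is the treewidth.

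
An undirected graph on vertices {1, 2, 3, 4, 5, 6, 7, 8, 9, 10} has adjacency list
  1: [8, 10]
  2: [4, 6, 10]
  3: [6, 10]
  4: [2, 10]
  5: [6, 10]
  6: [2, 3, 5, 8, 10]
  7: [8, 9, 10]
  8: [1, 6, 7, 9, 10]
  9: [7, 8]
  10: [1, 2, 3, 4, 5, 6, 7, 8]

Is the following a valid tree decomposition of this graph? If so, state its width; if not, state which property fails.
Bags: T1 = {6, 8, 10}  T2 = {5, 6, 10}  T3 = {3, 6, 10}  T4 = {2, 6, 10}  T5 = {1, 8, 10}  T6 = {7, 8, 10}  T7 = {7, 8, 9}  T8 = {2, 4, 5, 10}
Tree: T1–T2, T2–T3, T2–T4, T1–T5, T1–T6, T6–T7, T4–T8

No — bags containing vertex 5 are not connected in the tree.

A tree decomposition must satisfy three properties: every vertex lies in some bag; for every edge, both endpoints lie together in some bag; and for every vertex, the bags containing it form a connected subtree. Here bags containing vertex 5 are not connected in the tree, so the decomposition is invalid.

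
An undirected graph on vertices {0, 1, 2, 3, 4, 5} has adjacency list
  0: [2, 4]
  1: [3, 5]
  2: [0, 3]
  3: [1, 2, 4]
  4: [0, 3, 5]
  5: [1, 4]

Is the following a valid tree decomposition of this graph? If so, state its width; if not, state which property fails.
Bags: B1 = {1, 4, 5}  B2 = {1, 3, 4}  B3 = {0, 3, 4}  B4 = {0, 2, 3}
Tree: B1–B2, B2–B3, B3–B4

Checking the three conditions: (i) the bags cover all of {0, 1, 2, 3, 4, 5}; (ii) for each edge, some bag contains both endpoints; (iii) the bags containing any fixed vertex form a subtree. All hold, so the decomposition is valid with width 3 − 1 = 2.

Yes; width 2.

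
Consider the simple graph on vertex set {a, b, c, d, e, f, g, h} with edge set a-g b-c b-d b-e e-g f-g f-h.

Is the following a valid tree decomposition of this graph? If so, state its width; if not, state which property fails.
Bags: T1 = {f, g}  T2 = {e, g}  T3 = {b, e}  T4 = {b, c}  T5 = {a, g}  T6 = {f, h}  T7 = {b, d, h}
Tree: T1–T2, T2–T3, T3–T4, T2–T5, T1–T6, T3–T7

A tree decomposition must satisfy three properties: every vertex lies in some bag; for every edge, both endpoints lie together in some bag; and for every vertex, the bags containing it form a connected subtree. Here bags containing vertex h are not connected in the tree, so the decomposition is invalid.

No — bags containing vertex h are not connected in the tree.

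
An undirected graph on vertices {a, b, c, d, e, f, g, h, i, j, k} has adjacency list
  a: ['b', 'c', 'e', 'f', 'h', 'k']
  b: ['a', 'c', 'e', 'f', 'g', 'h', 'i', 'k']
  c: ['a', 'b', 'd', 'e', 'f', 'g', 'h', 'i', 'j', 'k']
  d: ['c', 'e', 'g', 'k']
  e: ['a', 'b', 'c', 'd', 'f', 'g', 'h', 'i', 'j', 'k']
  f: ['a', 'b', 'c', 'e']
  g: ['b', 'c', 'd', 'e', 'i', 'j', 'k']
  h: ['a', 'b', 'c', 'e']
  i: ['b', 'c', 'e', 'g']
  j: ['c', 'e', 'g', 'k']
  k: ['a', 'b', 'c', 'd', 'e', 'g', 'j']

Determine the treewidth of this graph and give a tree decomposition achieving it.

Treewidth 4.
One such decomposition:
Bags: B1 = {c, e, g, j, k}  B2 = {b, c, e, g, k}  B3 = {b, c, e, g, i}  B4 = {a, b, c, e, k}  B5 = {a, b, c, e, h}  B6 = {c, d, e, g, k}  B7 = {a, b, c, e, f}
Tree: B1–B2, B2–B3, B2–B4, B4–B5, B2–B6, B5–B7

The largest bag has 5 vertices, giving width 4; this decomposition certifies tw(G) ≤ 4. On the other hand G contains the 5-clique {c, d, e, g, k}. A clique must lie in a single bag of any decomposition, so no decomposition can have width below 4. The upper and lower bounds meet at 4, so that is the treewidth.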